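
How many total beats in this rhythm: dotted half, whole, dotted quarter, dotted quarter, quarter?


Solution.
Beat values:
  dotted half = 3 beats
  whole = 4 beats
  dotted quarter = 1.5 beats
  dotted quarter = 1.5 beats
  quarter = 1 beat
Sum = 3 + 4 + 1.5 + 1.5 + 1
= 11 beats


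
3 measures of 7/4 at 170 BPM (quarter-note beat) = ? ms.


Step by step:
Quarter-note beat duration = 60000 / 170 ms
Beats per measure (7/4) = 7
One measure = 7 × 60000 / 170 = 420000 / 170 ms
3 measures = 3 × 420000 / 170 = 1260000 / 170
= 7411.8 ms


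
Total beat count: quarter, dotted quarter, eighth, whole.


Solution.
Beat values:
  quarter = 1 beat
  dotted quarter = 1.5 beats
  eighth = 0.5 beats
  whole = 4 beats
Sum = 1 + 1.5 + 0.5 + 4
= 7 beats


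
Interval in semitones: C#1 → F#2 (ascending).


Absolute semitone position = octave×12 + chromatic position
C#1: 1×12 + 1 = 13
F#2: 2×12 + 6 = 30
Difference = 30 - 13 = 17
= 17 semitones


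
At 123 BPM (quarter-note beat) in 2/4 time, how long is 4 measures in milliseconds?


Step by step:
Quarter-note beat duration = 60000 / 123 ms
Beats per measure (2/4) = 2
One measure = 2 × 60000 / 123 = 120000 / 123 ms
4 measures = 4 × 120000 / 123 = 480000 / 123
= 3902.4 ms


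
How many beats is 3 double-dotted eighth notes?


Base eighth note = 1/2 beats
Dot 1 adds half the previous value: +1/4
Dot 2 adds half the previous value: +1/8
One double-dotted eighth = 1/2 + 1/4 + 1/8 = 7/8
3 of them = 3 × 7/8 = 21/8
= 21/8 beats


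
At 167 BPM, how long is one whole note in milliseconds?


One quarter-note beat = 60000 / BPM = 60000 / 167 ms
Whole note = 4 × quarter note
Duration = 4 × 60000 / 167 = 240000 / 167
= 1437.1 ms


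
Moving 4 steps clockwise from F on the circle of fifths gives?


Each clockwise step on the circle of fifths moves up a perfect 5th
From F: F → C → G → D → A
= A


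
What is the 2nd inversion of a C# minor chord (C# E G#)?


Reasoning:
Root position: C# E G#
2nd inversion: move root and 3rd up an octave
Bass note: G#
Notes (bottom to top) = G# C# E


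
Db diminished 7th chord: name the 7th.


Diminished 7th chord = root + minor 3rd + diminished 5th + diminished 7th
Seventh chords stack in thirds, so the letter names are D-F-A-C
Root: Db
Minor 3rd above Db: Fb
Diminished 5th above Db: Abb
Diminished 7th above Db: Cbb
The 7th = Cbb


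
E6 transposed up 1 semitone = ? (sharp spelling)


Solution.
E6: chromatic position 4 in octave 6 → absolute = 6×12 + 4 = 76
Transpose up 1: 76 + 1 = 77
77 = 6×12 + 5 → F in octave 6
Result = F6


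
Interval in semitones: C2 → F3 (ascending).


Solution.
Absolute semitone position = octave×12 + chromatic position
C2: 2×12 + 0 = 24
F3: 3×12 + 5 = 41
Difference = 41 - 24 = 17
= 17 semitones


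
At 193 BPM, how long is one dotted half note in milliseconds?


Working:
One quarter-note beat = 60000 / BPM = 60000 / 193 ms
Dotted half note = 3 × quarter note
Duration = 3 × 60000 / 193 = 180000 / 193
= 932.6 ms


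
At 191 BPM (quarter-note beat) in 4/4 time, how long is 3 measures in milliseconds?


Reasoning:
Quarter-note beat duration = 60000 / 191 ms
Beats per measure (4/4) = 4
One measure = 4 × 60000 / 191 = 240000 / 191 ms
3 measures = 3 × 240000 / 191 = 720000 / 191
= 3769.6 ms


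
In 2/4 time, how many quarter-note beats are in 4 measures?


Let's work it out.
Time signature 2/4: the bottom number 4 means the quarter note gets one count
The top number 2 means 2 quarter-note beats per measure
Total = 2 × 4 measures
= 8 quarter-note beats


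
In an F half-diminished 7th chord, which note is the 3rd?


Half-diminished 7th chord = root + minor 3rd + diminished 5th + minor 7th
Seventh chords stack in thirds, so the letter names are F-A-C-E
Root: F
Minor 3rd above F: Ab
Diminished 5th above F: Cb
Minor 7th above F: Eb
The 3rd = Ab


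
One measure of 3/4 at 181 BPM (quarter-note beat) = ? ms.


Reasoning:
Quarter-note beat duration = 60000 / 181 ms
Beats per measure (3/4) = 3
One measure = 3 × 60000 / 181 = 180000 / 181 ms
= 994.5 ms


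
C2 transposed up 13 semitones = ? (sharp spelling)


Reasoning:
C2: chromatic position 0 in octave 2 → absolute = 2×12 + 0 = 24
Transpose up 13: 24 + 13 = 37
37 = 3×12 + 1 → C# in octave 3
Result = C#3


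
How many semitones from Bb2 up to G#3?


Absolute semitone position = octave×12 + chromatic position
Bb2: 2×12 + 10 = 34
G#3: 3×12 + 8 = 44
Difference = 44 - 34 = 10
= 10 semitones


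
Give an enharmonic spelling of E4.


Reasoning:
Enharmonic notes sound the same pitch but are spelled with different letter names
E and D## name the same pitch class
= D##4


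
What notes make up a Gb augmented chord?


Let's work it out.
Augmented triad = root + major 3rd (4 semitones) + augmented 5th (8 semitones)
A triad on Gb stacks thirds, so the chord tones use letter names G-B-D
Root: Gb
Major 3rd above Gb: Bb
Augmented 5th above Gb: D
Chord = Gb Bb D


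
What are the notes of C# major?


Solution.
Major scale pattern: W-W-H-W-W-W-H (2-2-1-2-2-2-1 semitones)
Starting from C#:
  C# + 2 semitones → D#
  D# + 2 semitones → E#
  E# + 1 semitone → F#
  F# + 2 semitones → G#
  G# + 2 semitones → A#
  A# + 2 semitones → B#
  B# + 1 semitone → C#
Scale = C# D# E# F# G# A# B#


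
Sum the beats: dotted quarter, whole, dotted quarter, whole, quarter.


Beat values:
  dotted quarter = 1.5 beats
  whole = 4 beats
  dotted quarter = 1.5 beats
  whole = 4 beats
  quarter = 1 beat
Sum = 1.5 + 4 + 1.5 + 4 + 1
= 12 beats


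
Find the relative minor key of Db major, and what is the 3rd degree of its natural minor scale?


Step by step:
The relative minor shares the major's key signature and starts on its 6th degree
6th degree = a major 6th above the tonic; a major 6th above Db is Bb
→ relative minor of Db major is Bb minor
Bb natural minor scale: Bb C Db Eb F Gb Ab
= Bb minor; 3rd degree = Db


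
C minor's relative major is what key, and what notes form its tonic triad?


The relative major shares the key signature and is a minor 3rd above the minor tonic
A minor 3rd above C is Eb
→ relative major of C minor is Eb major
Tonic triad of Eb major = root + major 3rd + perfect 5th = Eb G Bb
= Eb major; triad = Eb G Bb


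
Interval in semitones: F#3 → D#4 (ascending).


Absolute semitone position = octave×12 + chromatic position
F#3: 3×12 + 6 = 42
D#4: 4×12 + 3 = 51
Difference = 51 - 42 = 9
= 9 semitones


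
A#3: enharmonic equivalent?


Reasoning:
Enharmonic notes sound the same pitch but are spelled with different letter names
A# and Bb name the same pitch class
= Bb3


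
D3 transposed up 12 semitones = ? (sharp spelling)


Step by step:
D3: chromatic position 2 in octave 3 → absolute = 3×12 + 2 = 38
Transpose up 12: 38 + 12 = 50
50 = 4×12 + 2 → D in octave 4
Result = D4


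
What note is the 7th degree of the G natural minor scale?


Reasoning:
Natural minor scale pattern: W-H-W-W-H-W-W (2-1-2-2-1-2-2 semitones)
Starting from G:
  G + 2 semitones → A
  A + 1 semitone → Bb
  Bb + 2 semitones → C
  C + 2 semitones → D
  D + 1 semitone → Eb
  Eb + 2 semitones → F
  F + 2 semitones → G
Scale: G A Bb C D Eb F
Degree 7 = F


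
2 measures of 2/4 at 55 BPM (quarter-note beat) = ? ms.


Working:
Quarter-note beat duration = 60000 / 55 ms
Beats per measure (2/4) = 2
One measure = 2 × 60000 / 55 = 120000 / 55 ms
2 measures = 2 × 120000 / 55 = 240000 / 55
= 4363.6 ms


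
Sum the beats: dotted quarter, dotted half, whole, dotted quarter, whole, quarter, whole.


Working:
Beat values:
  dotted quarter = 1.5 beats
  dotted half = 3 beats
  whole = 4 beats
  dotted quarter = 1.5 beats
  whole = 4 beats
  quarter = 1 beat
  whole = 4 beats
Sum = 1.5 + 3 + 4 + 1.5 + 4 + 1 + 4
= 19 beats


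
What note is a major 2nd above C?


Working:
A 2nd spans 2 letter names, so from C we land on D
A major 2nd = 2 semitones above C
Spell D at that pitch: D
= D


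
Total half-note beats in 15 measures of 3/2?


Let's work it out.
Time signature 3/2: the bottom number 2 means the half note gets one count
The top number 3 means 3 half-note beats per measure
Total = 3 × 15 measures
= 45 half-note beats


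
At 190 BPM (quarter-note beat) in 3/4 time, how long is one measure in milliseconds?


Step by step:
Quarter-note beat duration = 60000 / 190 ms
Beats per measure (3/4) = 3
One measure = 3 × 60000 / 190 = 180000 / 190 ms
= 947.4 ms


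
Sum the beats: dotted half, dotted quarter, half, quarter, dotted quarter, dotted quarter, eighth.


Working:
Beat values:
  dotted half = 3 beats
  dotted quarter = 1.5 beats
  half = 2 beats
  quarter = 1 beat
  dotted quarter = 1.5 beats
  dotted quarter = 1.5 beats
  eighth = 0.5 beats
Sum = 3 + 1.5 + 2 + 1 + 1.5 + 1.5 + 0.5
= 11 beats


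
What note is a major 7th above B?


Step by step:
A 7th spans 7 letter names, so from B we land on A
A major 7th = 11 semitones above B
Spell A at that pitch: A#
= A#


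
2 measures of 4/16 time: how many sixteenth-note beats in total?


Let's work it out.
Time signature 4/16: the bottom number 16 means the sixteenth note gets one count
The top number 4 means 4 sixteenth-note beats per measure
Total = 4 × 2 measures
= 8 sixteenth-note beats


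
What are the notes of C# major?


Working:
Major scale pattern: W-W-H-W-W-W-H (2-2-1-2-2-2-1 semitones)
Starting from C#:
  C# + 2 semitones → D#
  D# + 2 semitones → E#
  E# + 1 semitone → F#
  F# + 2 semitones → G#
  G# + 2 semitones → A#
  A# + 2 semitones → B#
  B# + 1 semitone → C#
Scale = C# D# E# F# G# A# B#


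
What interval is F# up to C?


Reasoning:
Letter names: F → C spans 5 letter names → a 5th
Semitones: F# → C = 6 half-steps
A 5th of 6 semitones is a diminished 5th
= diminished 5th


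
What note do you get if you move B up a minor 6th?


minor 6th: 6 letter names, 8 semitones
Letter: B + 5 → G
Pitch: B + 8 semitones, spelled as a G → G
= G


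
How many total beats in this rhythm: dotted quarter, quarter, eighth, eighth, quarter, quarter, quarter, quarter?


Solution.
Beat values:
  dotted quarter = 1.5 beats
  quarter = 1 beat
  eighth = 0.5 beats
  eighth = 0.5 beats
  quarter = 1 beat
  quarter = 1 beat
  quarter = 1 beat
  quarter = 1 beat
Sum = 1.5 + 1 + 0.5 + 0.5 + 1 + 1 + 1 + 1
= 7.5 beats


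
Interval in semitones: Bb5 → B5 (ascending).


Let's work it out.
Absolute semitone position = octave×12 + chromatic position
Bb5: 5×12 + 10 = 70
B5: 5×12 + 11 = 71
Difference = 71 - 70 = 1
= 1 semitone


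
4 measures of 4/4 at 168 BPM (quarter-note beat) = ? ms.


Step by step:
Quarter-note beat duration = 60000 / 168 ms
Beats per measure (4/4) = 4
One measure = 4 × 60000 / 168 = 240000 / 168 ms
4 measures = 4 × 240000 / 168 = 960000 / 168
= 5714.3 ms


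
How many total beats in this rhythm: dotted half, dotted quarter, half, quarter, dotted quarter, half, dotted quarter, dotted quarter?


Beat values:
  dotted half = 3 beats
  dotted quarter = 1.5 beats
  half = 2 beats
  quarter = 1 beat
  dotted quarter = 1.5 beats
  half = 2 beats
  dotted quarter = 1.5 beats
  dotted quarter = 1.5 beats
Sum = 3 + 1.5 + 2 + 1 + 1.5 + 2 + 1.5 + 1.5
= 14 beats


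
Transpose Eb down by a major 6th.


Let's work it out.
major 6th: 6 letter names, 9 semitones
Letter: E - 5 → G
Pitch: Eb - 9 semitones, spelled as a G → Gb
= Gb


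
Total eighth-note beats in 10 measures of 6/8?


Step by step:
Time signature 6/8: the bottom number 8 means the eighth note gets one count
The top number 6 means 6 eighth-note beats per measure
Total = 6 × 10 measures
= 60 eighth-note beats


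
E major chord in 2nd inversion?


Root position: E G# B
2nd inversion: move root and 3rd up an octave
Bass note: B
Notes (bottom to top) = B E G#


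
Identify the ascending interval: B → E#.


Reasoning:
Letter names: B → E spans 4 letter names → a 4th
Semitones: B → E# = 6 half-steps
A 4th of 6 semitones is an augmented 4th
= augmented 4th


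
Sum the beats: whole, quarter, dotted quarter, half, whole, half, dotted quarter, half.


Reasoning:
Beat values:
  whole = 4 beats
  quarter = 1 beat
  dotted quarter = 1.5 beats
  half = 2 beats
  whole = 4 beats
  half = 2 beats
  dotted quarter = 1.5 beats
  half = 2 beats
Sum = 4 + 1 + 1.5 + 2 + 4 + 2 + 1.5 + 2
= 18 beats


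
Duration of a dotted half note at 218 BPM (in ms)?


One quarter-note beat = 60000 / BPM = 60000 / 218 ms
Dotted half note = 3 × quarter note
Duration = 3 × 60000 / 218 = 180000 / 218
= 825.7 ms


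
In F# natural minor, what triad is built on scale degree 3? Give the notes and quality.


Working:
F# natural minor scale: F# G# A B C# D E
Diatonic triad on degree 3 stacks scale notes 3, 5, 7: A C# E
A→C# = 4 semitones; A→E = 7 semitones → major triad
= A C# E (major)


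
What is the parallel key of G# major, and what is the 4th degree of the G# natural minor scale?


Let's work it out.
Parallel keys share the same tonic but differ in mode
G# major → parallel is G# minor
G# natural minor scale: G# A# B C# D# E F#
= G# minor; 4th degree = C#


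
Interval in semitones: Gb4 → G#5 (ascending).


Let's work it out.
Absolute semitone position = octave×12 + chromatic position
Gb4: 4×12 + 6 = 54
G#5: 5×12 + 8 = 68
Difference = 68 - 54 = 14
= 14 semitones


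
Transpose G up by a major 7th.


Working:
major 7th: 7 letter names, 11 semitones
Letter: G + 6 → F
Pitch: G + 11 semitones, spelled as an F → F#
= F#


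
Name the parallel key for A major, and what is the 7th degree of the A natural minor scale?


Solution.
Parallel keys share the same tonic but differ in mode
A major → parallel is A minor
A natural minor scale: A B C D E F G
= A minor; 7th degree = G


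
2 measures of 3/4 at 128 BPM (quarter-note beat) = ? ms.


Reasoning:
Quarter-note beat duration = 60000 / 128 ms
Beats per measure (3/4) = 3
One measure = 3 × 60000 / 128 = 180000 / 128 ms
2 measures = 2 × 180000 / 128 = 360000 / 128
= 2812.5 ms


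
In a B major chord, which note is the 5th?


Major triad = root + major 3rd (4 semitones) + perfect 5th (7 semitones)
A triad on B stacks thirds, so the chord tones use letter names B-D-F
Root: B
Major 3rd above B: D#
Perfect 5th above B: F#
The 5th = F#


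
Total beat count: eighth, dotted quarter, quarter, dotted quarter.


Beat values:
  eighth = 0.5 beats
  dotted quarter = 1.5 beats
  quarter = 1 beat
  dotted quarter = 1.5 beats
Sum = 0.5 + 1.5 + 1 + 1.5
= 4.5 beats


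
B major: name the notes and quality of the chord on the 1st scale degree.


Let's work it out.
B major scale: B C# D# E F# G# A#
Diatonic triad on degree 1 stacks scale notes 1, 3, 5: B D# F#
B→D# = 4 semitones; B→F# = 7 semitones → major triad
= B D# F# (major)


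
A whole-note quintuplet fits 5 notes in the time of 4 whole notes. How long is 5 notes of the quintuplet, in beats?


Quintuplet: 5 notes occupy the space of 4 whole notes
Space = 4 × 4 = 16 beats
Each quintuplet note = 16 / 5 = 16/5 beats
5 notes = 5 × 16/5 = 16
= 16 beats


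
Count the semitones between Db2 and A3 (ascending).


Absolute semitone position = octave×12 + chromatic position
Db2: 2×12 + 1 = 25
A3: 3×12 + 9 = 45
Difference = 45 - 25 = 20
= 20 semitones


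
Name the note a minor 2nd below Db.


Step by step:
A 2nd spans 2 letter names, so from D we land on C
A minor 2nd = 1 semitone below Db
Spell C at that pitch: C
= C


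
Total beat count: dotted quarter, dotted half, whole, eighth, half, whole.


Beat values:
  dotted quarter = 1.5 beats
  dotted half = 3 beats
  whole = 4 beats
  eighth = 0.5 beats
  half = 2 beats
  whole = 4 beats
Sum = 1.5 + 3 + 4 + 0.5 + 2 + 4
= 15 beats


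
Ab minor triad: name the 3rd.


Working:
Minor triad = root + minor 3rd (3 semitones) + perfect 5th (7 semitones)
A triad on Ab stacks thirds, so the chord tones use letter names A-C-E
Root: Ab
Minor 3rd above Ab: Cb
Perfect 5th above Ab: Eb
The 3rd = Cb


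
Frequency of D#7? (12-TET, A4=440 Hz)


f = 440 × 2^(n/12) where n = semitones from A4
D#7: 30 semitones from A4
f = 440 × 2^(30/12)
f = 2489.02 Hz


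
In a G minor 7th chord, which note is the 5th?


Minor 7th chord = root + minor 3rd + perfect 5th + minor 7th
Seventh chords stack in thirds, so the letter names are G-B-D-F
Root: G
Minor 3rd above G: Bb
Perfect 5th above G: D
Minor 7th above G: F
The 5th = D


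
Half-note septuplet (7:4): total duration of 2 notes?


Septuplet: 7 notes occupy the space of 4 half notes
Space = 4 × 2 = 8 beats
Each septuplet note = 8 / 7 = 8/7 beats
2 notes = 2 × 8/7 = 16/7
= 16/7 beats


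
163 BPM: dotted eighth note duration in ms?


Step by step:
One quarter-note beat = 60000 / BPM = 60000 / 163 ms
Dotted eighth note = 3/4 × quarter note
Duration = 3/4 × 60000 / 163 = 45000 / 163
= 276.1 ms


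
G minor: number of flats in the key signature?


Flat minor keys: A(0), D(1), G(2), C(3), F(4), Bb(5), Eb(6), Ab(7)
G minor has 2 flats
Order of flats: Bb Eb Ab Db Gb Cb Fb → first 2: Bb, Eb
= 2 flats


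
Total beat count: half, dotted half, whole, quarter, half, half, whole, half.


Step by step:
Beat values:
  half = 2 beats
  dotted half = 3 beats
  whole = 4 beats
  quarter = 1 beat
  half = 2 beats
  half = 2 beats
  whole = 4 beats
  half = 2 beats
Sum = 2 + 3 + 4 + 1 + 2 + 2 + 4 + 2
= 20 beats


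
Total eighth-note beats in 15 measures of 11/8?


Reasoning:
Time signature 11/8: the bottom number 8 means the eighth note gets one count
The top number 11 means 11 eighth-note beats per measure
Total = 11 × 15 measures
= 165 eighth-note beats


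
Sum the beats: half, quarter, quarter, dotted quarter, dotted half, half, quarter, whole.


Solution.
Beat values:
  half = 2 beats
  quarter = 1 beat
  quarter = 1 beat
  dotted quarter = 1.5 beats
  dotted half = 3 beats
  half = 2 beats
  quarter = 1 beat
  whole = 4 beats
Sum = 2 + 1 + 1 + 1.5 + 3 + 2 + 1 + 4
= 15.5 beats


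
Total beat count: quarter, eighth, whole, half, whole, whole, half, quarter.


Step by step:
Beat values:
  quarter = 1 beat
  eighth = 0.5 beats
  whole = 4 beats
  half = 2 beats
  whole = 4 beats
  whole = 4 beats
  half = 2 beats
  quarter = 1 beat
Sum = 1 + 0.5 + 4 + 2 + 4 + 4 + 2 + 1
= 18.5 beats


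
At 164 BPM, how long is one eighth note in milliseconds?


One quarter-note beat = 60000 / BPM = 60000 / 164 ms
Eighth note = 1/2 × quarter note
Duration = 1/2 × 60000 / 164 = 30000 / 164
= 182.9 ms


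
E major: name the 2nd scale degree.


Solution.
Major scale pattern: W-W-H-W-W-W-H (2-2-1-2-2-2-1 semitones)
Starting from E:
  E + 2 semitones → F#
  F# + 2 semitones → G#
  G# + 1 semitone → A
  A + 2 semitones → B
  B + 2 semitones → C#
  C# + 2 semitones → D#
  D# + 1 semitone → E
Scale: E F# G# A B C# D#
Degree 2 = F#


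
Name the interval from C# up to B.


Working:
Letter names: C → B spans 7 letter names → a 7th
Semitones: C# → B = 10 half-steps
A 7th of 10 semitones is a minor 7th
= minor 7th


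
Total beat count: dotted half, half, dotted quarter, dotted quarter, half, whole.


Step by step:
Beat values:
  dotted half = 3 beats
  half = 2 beats
  dotted quarter = 1.5 beats
  dotted quarter = 1.5 beats
  half = 2 beats
  whole = 4 beats
Sum = 3 + 2 + 1.5 + 1.5 + 2 + 4
= 14 beats


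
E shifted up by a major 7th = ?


Reasoning:
major 7th: 7 letter names, 11 semitones
Letter: E + 6 → D
Pitch: E + 11 semitones, spelled as a D → D#
= D#


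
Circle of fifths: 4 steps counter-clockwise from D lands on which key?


Solution.
Each counter-clockwise step moves down a perfect 5th (= up a perfect 4th)
From D: D → G → C → F → Bb
= Bb


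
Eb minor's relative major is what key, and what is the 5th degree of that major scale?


Step by step:
The relative major shares the key signature and is a minor 3rd above the minor tonic
A minor 3rd above Eb is Gb
→ relative major of Eb minor is Gb major
Gb major scale: Gb Ab Bb Cb Db Eb F
= Gb major; 5th degree = Db


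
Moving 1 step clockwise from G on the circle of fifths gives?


Step by step:
Each clockwise step on the circle of fifths moves up a perfect 5th
From G: G → D
= D


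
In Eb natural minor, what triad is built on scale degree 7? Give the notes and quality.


Step by step:
Eb natural minor scale: Eb F Gb Ab Bb Cb Db
Diatonic triad on degree 7 stacks scale notes 7, 2, 4: Db F Ab
Db→F = 4 semitones; Db→Ab = 7 semitones → major triad
= Db F Ab (major)


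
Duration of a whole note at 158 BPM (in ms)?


Reasoning:
One quarter-note beat = 60000 / BPM = 60000 / 158 ms
Whole note = 4 × quarter note
Duration = 4 × 60000 / 158 = 240000 / 158
= 1519.0 ms


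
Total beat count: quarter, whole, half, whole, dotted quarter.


Solution.
Beat values:
  quarter = 1 beat
  whole = 4 beats
  half = 2 beats
  whole = 4 beats
  dotted quarter = 1.5 beats
Sum = 1 + 4 + 2 + 4 + 1.5
= 12.5 beats


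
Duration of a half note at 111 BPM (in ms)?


Working:
One quarter-note beat = 60000 / BPM = 60000 / 111 ms
Half note = 2 × quarter note
Duration = 2 × 60000 / 111 = 120000 / 111
= 1081.1 ms


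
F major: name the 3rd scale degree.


Major scale pattern: W-W-H-W-W-W-H (2-2-1-2-2-2-1 semitones)
Starting from F:
  F + 2 semitones → G
  G + 2 semitones → A
  A + 1 semitone → Bb
  Bb + 2 semitones → C
  C + 2 semitones → D
  D + 2 semitones → E
  E + 1 semitone → F
Scale: F G A Bb C D E
Degree 3 = A


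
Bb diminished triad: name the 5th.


Step by step:
Diminished triad = root + minor 3rd (3 semitones) + diminished 5th (6 semitones)
A triad on Bb stacks thirds, so the chord tones use letter names B-D-F
Root: Bb
Minor 3rd above Bb: Db
Diminished 5th above Bb: Fb
The 5th = Fb


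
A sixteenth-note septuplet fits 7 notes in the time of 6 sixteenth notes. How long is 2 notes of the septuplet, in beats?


Step by step:
Septuplet: 7 notes occupy the space of 6 sixteenth notes
Space = 6 × 1/4 = 3/2 beats
Each septuplet note = 3/2 / 7 = 3/14 beats
2 notes = 2 × 3/14 = 3/7
= 3/7 beats


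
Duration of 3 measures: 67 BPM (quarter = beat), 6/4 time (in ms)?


Solution.
Quarter-note beat duration = 60000 / 67 ms
Beats per measure (6/4) = 6
One measure = 6 × 60000 / 67 = 360000 / 67 ms
3 measures = 3 × 360000 / 67 = 1080000 / 67
= 16119.4 ms


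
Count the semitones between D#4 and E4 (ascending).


Absolute semitone position = octave×12 + chromatic position
D#4: 4×12 + 3 = 51
E4: 4×12 + 4 = 52
Difference = 52 - 51 = 1
= 1 semitone


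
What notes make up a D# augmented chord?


Solution.
Augmented triad = root + major 3rd (4 semitones) + augmented 5th (8 semitones)
A triad on D# stacks thirds, so the chord tones use letter names D-F-A
Root: D#
Major 3rd above D#: F##
Augmented 5th above D#: A##
Chord = D# F## A##


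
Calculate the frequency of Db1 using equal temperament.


f = 440 × 2^(n/12) where n = semitones from A4
Db1: -44 semitones from A4
f = 440 × 2^(-44/12)
f = 34.65 Hz


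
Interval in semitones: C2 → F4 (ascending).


Absolute semitone position = octave×12 + chromatic position
C2: 2×12 + 0 = 24
F4: 4×12 + 5 = 53
Difference = 53 - 24 = 29
= 29 semitones


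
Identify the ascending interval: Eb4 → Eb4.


Reasoning:
Letter names: E → E spans 1 letter name → a unison
Semitones: Eb4 → Eb4 = 0 half-steps
A unison of 0 semitones is a perfect unison
= perfect unison


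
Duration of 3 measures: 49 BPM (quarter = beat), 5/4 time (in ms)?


Working:
Quarter-note beat duration = 60000 / 49 ms
Beats per measure (5/4) = 5
One measure = 5 × 60000 / 49 = 300000 / 49 ms
3 measures = 3 × 300000 / 49 = 900000 / 49
= 18367.3 ms


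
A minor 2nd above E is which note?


A 2nd spans 2 letter names, so from E we land on F
A minor 2nd = 1 semitone above E
Spell F at that pitch: F
= F


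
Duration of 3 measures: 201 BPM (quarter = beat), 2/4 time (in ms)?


Reasoning:
Quarter-note beat duration = 60000 / 201 ms
Beats per measure (2/4) = 2
One measure = 2 × 60000 / 201 = 120000 / 201 ms
3 measures = 3 × 120000 / 201 = 360000 / 201
= 1791.0 ms


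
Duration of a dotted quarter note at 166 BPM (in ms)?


Working:
One quarter-note beat = 60000 / BPM = 60000 / 166 ms
Dotted quarter note = 3/2 × quarter note
Duration = 3/2 × 60000 / 166 = 90000 / 166
= 542.2 ms


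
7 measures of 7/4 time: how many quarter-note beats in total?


Time signature 7/4: the bottom number 4 means the quarter note gets one count
The top number 7 means 7 quarter-note beats per measure
Total = 7 × 7 measures
= 49 quarter-note beats


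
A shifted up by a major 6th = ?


major 6th: 6 letter names, 9 semitones
Letter: A + 5 → F
Pitch: A + 9 semitones, spelled as an F → F#
= F#


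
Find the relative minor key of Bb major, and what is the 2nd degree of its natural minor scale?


The relative minor shares the major's key signature and starts on its 6th degree
6th degree = a major 6th above the tonic; a major 6th above Bb is G
→ relative minor of Bb major is G minor
G natural minor scale: G A Bb C D Eb F
= G minor; 2nd degree = A


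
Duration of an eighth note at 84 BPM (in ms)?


Solution.
One quarter-note beat = 60000 / BPM = 60000 / 84 ms
Eighth note = 1/2 × quarter note
Duration = 1/2 × 60000 / 84 = 30000 / 84
= 357.1 ms


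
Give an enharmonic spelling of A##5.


Solution.
Enharmonic notes sound the same pitch but are spelled with different letter names
A## and B name the same pitch class
= B5


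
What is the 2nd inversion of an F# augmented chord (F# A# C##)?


Step by step:
Root position: F# A# C##
2nd inversion: move root and 3rd up an octave
Bass note: C##
Notes (bottom to top) = C## F# A#


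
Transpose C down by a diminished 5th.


Let's work it out.
diminished 5th: 5 letter names, 6 semitones
Letter: C - 4 → F
Pitch: C - 6 semitones, spelled as an F → F#
= F#


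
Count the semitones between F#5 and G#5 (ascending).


Solution.
Absolute semitone position = octave×12 + chromatic position
F#5: 5×12 + 6 = 66
G#5: 5×12 + 8 = 68
Difference = 68 - 66 = 2
= 2 semitones


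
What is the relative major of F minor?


Solution.
The relative major shares the key signature and is a minor 3rd above the minor tonic
A minor 3rd above F is Ab
→ relative major of F minor is Ab major
= Ab major


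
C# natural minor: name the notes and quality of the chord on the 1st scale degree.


C# natural minor scale: C# D# E F# G# A B
Diatonic triad on degree 1 stacks scale notes 1, 3, 5: C# E G#
C#→E = 3 semitones; C#→G# = 7 semitones → minor triad
= C# E G# (minor)


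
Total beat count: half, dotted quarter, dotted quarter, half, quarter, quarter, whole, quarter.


Beat values:
  half = 2 beats
  dotted quarter = 1.5 beats
  dotted quarter = 1.5 beats
  half = 2 beats
  quarter = 1 beat
  quarter = 1 beat
  whole = 4 beats
  quarter = 1 beat
Sum = 2 + 1.5 + 1.5 + 2 + 1 + 1 + 4 + 1
= 14 beats


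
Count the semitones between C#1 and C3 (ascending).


Absolute semitone position = octave×12 + chromatic position
C#1: 1×12 + 1 = 13
C3: 3×12 + 0 = 36
Difference = 36 - 13 = 23
= 23 semitones


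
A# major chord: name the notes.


Solution.
Major triad = root + major 3rd (4 semitones) + perfect 5th (7 semitones)
A triad on A# stacks thirds, so the chord tones use letter names A-C-E
Root: A#
Major 3rd above A#: C##
Perfect 5th above A#: E#
Chord = A# C## E#


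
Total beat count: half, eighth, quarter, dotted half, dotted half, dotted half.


Working:
Beat values:
  half = 2 beats
  eighth = 0.5 beats
  quarter = 1 beat
  dotted half = 3 beats
  dotted half = 3 beats
  dotted half = 3 beats
Sum = 2 + 0.5 + 1 + 3 + 3 + 3
= 12.5 beats


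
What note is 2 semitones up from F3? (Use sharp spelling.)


Let's work it out.
F3: chromatic position 5 in octave 3 → absolute = 3×12 + 5 = 41
Transpose up 2: 41 + 2 = 43
43 = 3×12 + 7 → G in octave 3
Result = G3


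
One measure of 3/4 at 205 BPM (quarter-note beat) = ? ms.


Reasoning:
Quarter-note beat duration = 60000 / 205 ms
Beats per measure (3/4) = 3
One measure = 3 × 60000 / 205 = 180000 / 205 ms
= 878.0 ms


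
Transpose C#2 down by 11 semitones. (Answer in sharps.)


Step by step:
C#2: chromatic position 1 in octave 2 → absolute = 2×12 + 1 = 25
Transpose down 11: 25 - 11 = 14
14 = 1×12 + 2 → D in octave 1
Result = D1


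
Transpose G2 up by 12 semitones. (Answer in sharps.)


G2: chromatic position 7 in octave 2 → absolute = 2×12 + 7 = 31
Transpose up 12: 31 + 12 = 43
43 = 3×12 + 7 → G in octave 3
Result = G3


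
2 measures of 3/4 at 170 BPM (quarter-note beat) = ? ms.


Let's work it out.
Quarter-note beat duration = 60000 / 170 ms
Beats per measure (3/4) = 3
One measure = 3 × 60000 / 170 = 180000 / 170 ms
2 measures = 2 × 180000 / 170 = 360000 / 170
= 2117.6 ms


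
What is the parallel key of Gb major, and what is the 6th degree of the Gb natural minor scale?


Let's work it out.
Parallel keys share the same tonic but differ in mode
Gb major → parallel is Gb minor
Gb natural minor scale: Gb Ab Bbb Cb Db Ebb Fb
= Gb minor; 6th degree = Ebb


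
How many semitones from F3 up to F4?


Reasoning:
Absolute semitone position = octave×12 + chromatic position
F3: 3×12 + 5 = 41
F4: 4×12 + 5 = 53
Difference = 53 - 41 = 12
= 12 semitones


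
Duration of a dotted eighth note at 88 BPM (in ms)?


One quarter-note beat = 60000 / BPM = 60000 / 88 ms
Dotted eighth note = 3/4 × quarter note
Duration = 3/4 × 60000 / 88 = 45000 / 88
= 511.4 ms


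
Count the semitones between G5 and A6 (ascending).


Let's work it out.
Absolute semitone position = octave×12 + chromatic position
G5: 5×12 + 7 = 67
A6: 6×12 + 9 = 81
Difference = 81 - 67 = 14
= 14 semitones


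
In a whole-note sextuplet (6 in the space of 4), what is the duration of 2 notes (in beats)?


Sextuplet: 6 notes occupy the space of 4 whole notes
Space = 4 × 4 = 16 beats
Each sextuplet note = 16 / 6 = 8/3 beats
2 notes = 2 × 8/3 = 16/3
= 16/3 beats


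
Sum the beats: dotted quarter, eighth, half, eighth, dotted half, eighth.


Beat values:
  dotted quarter = 1.5 beats
  eighth = 0.5 beats
  half = 2 beats
  eighth = 0.5 beats
  dotted half = 3 beats
  eighth = 0.5 beats
Sum = 1.5 + 0.5 + 2 + 0.5 + 3 + 0.5
= 8 beats


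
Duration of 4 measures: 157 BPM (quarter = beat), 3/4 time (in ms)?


Solution.
Quarter-note beat duration = 60000 / 157 ms
Beats per measure (3/4) = 3
One measure = 3 × 60000 / 157 = 180000 / 157 ms
4 measures = 4 × 180000 / 157 = 720000 / 157
= 4586.0 ms


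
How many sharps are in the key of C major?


Let's work it out.
Sharp major keys follow the circle of fifths: C(0), G(1), D(2), A(3), E(4), B(5), F#(6), C#(7)
C major has 0 sharps
= 0 sharps


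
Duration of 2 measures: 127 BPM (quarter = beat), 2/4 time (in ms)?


Quarter-note beat duration = 60000 / 127 ms
Beats per measure (2/4) = 2
One measure = 2 × 60000 / 127 = 120000 / 127 ms
2 measures = 2 × 120000 / 127 = 240000 / 127
= 1889.8 ms


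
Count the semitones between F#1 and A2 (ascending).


Working:
Absolute semitone position = octave×12 + chromatic position
F#1: 1×12 + 6 = 18
A2: 2×12 + 9 = 33
Difference = 33 - 18 = 15
= 15 semitones


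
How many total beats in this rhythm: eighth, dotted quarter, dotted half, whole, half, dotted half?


Reasoning:
Beat values:
  eighth = 0.5 beats
  dotted quarter = 1.5 beats
  dotted half = 3 beats
  whole = 4 beats
  half = 2 beats
  dotted half = 3 beats
Sum = 0.5 + 1.5 + 3 + 4 + 2 + 3
= 14 beats


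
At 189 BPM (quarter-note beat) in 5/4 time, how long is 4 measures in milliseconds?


Quarter-note beat duration = 60000 / 189 ms
Beats per measure (5/4) = 5
One measure = 5 × 60000 / 189 = 300000 / 189 ms
4 measures = 4 × 300000 / 189 = 1200000 / 189
= 6349.2 ms


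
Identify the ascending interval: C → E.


Working:
Letter names: C → E spans 3 letter names → a 3rd
Semitones: C → E = 4 half-steps
A 3rd of 4 semitones is a major 3rd
= major 3rd


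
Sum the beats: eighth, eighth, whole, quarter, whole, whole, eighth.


Reasoning:
Beat values:
  eighth = 0.5 beats
  eighth = 0.5 beats
  whole = 4 beats
  quarter = 1 beat
  whole = 4 beats
  whole = 4 beats
  eighth = 0.5 beats
Sum = 0.5 + 0.5 + 4 + 1 + 4 + 4 + 0.5
= 14.5 beats


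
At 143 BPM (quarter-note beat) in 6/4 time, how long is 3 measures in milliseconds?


Quarter-note beat duration = 60000 / 143 ms
Beats per measure (6/4) = 6
One measure = 6 × 60000 / 143 = 360000 / 143 ms
3 measures = 3 × 360000 / 143 = 1080000 / 143
= 7552.4 ms


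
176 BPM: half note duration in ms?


Step by step:
One quarter-note beat = 60000 / BPM = 60000 / 176 ms
Half note = 2 × quarter note
Duration = 2 × 60000 / 176 = 120000 / 176
= 681.8 ms


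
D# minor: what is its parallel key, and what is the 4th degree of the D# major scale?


Parallel keys share the same tonic but differ in mode
D# minor → parallel is D# major
D# major scale: D# E# F## G# A# B# C##
= D# major; 4th degree = G#


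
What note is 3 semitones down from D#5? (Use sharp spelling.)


Solution.
D#5: chromatic position 3 in octave 5 → absolute = 5×12 + 3 = 63
Transpose down 3: 63 - 3 = 60
60 = 5×12 + 0 → C in octave 5
Result = C5


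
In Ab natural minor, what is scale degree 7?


Step by step:
Natural minor scale pattern: W-H-W-W-H-W-W (2-1-2-2-1-2-2 semitones)
Starting from Ab:
  Ab + 2 semitones → Bb
  Bb + 1 semitone → Cb
  Cb + 2 semitones → Db
  Db + 2 semitones → Eb
  Eb + 1 semitone → Fb
  Fb + 2 semitones → Gb
  Gb + 2 semitones → Ab
Scale: Ab Bb Cb Db Eb Fb Gb
Degree 7 = Gb


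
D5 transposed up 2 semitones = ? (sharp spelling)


Solution.
D5: chromatic position 2 in octave 5 → absolute = 5×12 + 2 = 62
Transpose up 2: 62 + 2 = 64
64 = 5×12 + 4 → E in octave 5
Result = E5


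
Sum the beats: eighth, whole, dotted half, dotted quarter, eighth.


Reasoning:
Beat values:
  eighth = 0.5 beats
  whole = 4 beats
  dotted half = 3 beats
  dotted quarter = 1.5 beats
  eighth = 0.5 beats
Sum = 0.5 + 4 + 3 + 1.5 + 0.5
= 9.5 beats


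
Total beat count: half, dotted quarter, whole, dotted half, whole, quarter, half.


Working:
Beat values:
  half = 2 beats
  dotted quarter = 1.5 beats
  whole = 4 beats
  dotted half = 3 beats
  whole = 4 beats
  quarter = 1 beat
  half = 2 beats
Sum = 2 + 1.5 + 4 + 3 + 4 + 1 + 2
= 17.5 beats


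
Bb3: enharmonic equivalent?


Solution.
Enharmonic notes sound the same pitch but are spelled with different letter names
Bb and A# name the same pitch class
= A#3


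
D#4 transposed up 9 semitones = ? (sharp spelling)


D#4: chromatic position 3 in octave 4 → absolute = 4×12 + 3 = 51
Transpose up 9: 51 + 9 = 60
60 = 5×12 + 0 → C in octave 5
Result = C5


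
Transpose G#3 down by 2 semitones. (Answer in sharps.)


Let's work it out.
G#3: chromatic position 8 in octave 3 → absolute = 3×12 + 8 = 44
Transpose down 2: 44 - 2 = 42
42 = 3×12 + 6 → F# in octave 3
Result = F#3


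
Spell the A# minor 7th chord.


Solution.
Minor 7th chord = root + minor 3rd + perfect 5th + minor 7th
Seventh chords stack in thirds, so the letter names are A-C-E-G
Root: A#
Minor 3rd above A#: C#
Perfect 5th above A#: E#
Minor 7th above A#: G#
Chord = A# C# E# G#


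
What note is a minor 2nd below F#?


A 2nd spans 2 letter names, so from F we land on E
A minor 2nd = 1 semitone below F#
Spell E at that pitch: E#
= E#


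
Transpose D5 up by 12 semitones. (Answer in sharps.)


D5: chromatic position 2 in octave 5 → absolute = 5×12 + 2 = 62
Transpose up 12: 62 + 12 = 74
74 = 6×12 + 2 → D in octave 6
Result = D6


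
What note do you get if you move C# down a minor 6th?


minor 6th: 6 letter names, 8 semitones
Letter: C - 5 → E
Pitch: C# - 8 semitones, spelled as an E → E#
= E#


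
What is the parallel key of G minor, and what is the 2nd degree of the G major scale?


Parallel keys share the same tonic but differ in mode
G minor → parallel is G major
G major scale: G A B C D E F#
= G major; 2nd degree = A


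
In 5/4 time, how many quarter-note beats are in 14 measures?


Time signature 5/4: the bottom number 4 means the quarter note gets one count
The top number 5 means 5 quarter-note beats per measure
Total = 5 × 14 measures
= 70 quarter-note beats


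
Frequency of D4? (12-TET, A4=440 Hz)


Let's work it out.
f = 440 × 2^(n/12) where n = semitones from A4
D4: -7 semitones from A4
f = 440 × 2^(-7/12)
f = 293.66 Hz


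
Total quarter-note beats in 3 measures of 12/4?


Time signature 12/4: the bottom number 4 means the quarter note gets one count
The top number 12 means 12 quarter-note beats per measure
Total = 12 × 3 measures
= 36 quarter-note beats


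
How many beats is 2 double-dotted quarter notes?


Let's work it out.
Base quarter note = 1 beat
Dot 1 adds half the previous value: +1/2
Dot 2 adds half the previous value: +1/4
One double-dotted quarter = 1 + 1/2 + 1/4 = 7/4
2 of them = 2 × 7/4 = 7/2
= 7/2 beats


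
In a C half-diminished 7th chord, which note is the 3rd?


Half-diminished 7th chord = root + minor 3rd + diminished 5th + minor 7th
Seventh chords stack in thirds, so the letter names are C-E-G-B
Root: C
Minor 3rd above C: Eb
Diminished 5th above C: Gb
Minor 7th above C: Bb
The 3rd = Eb


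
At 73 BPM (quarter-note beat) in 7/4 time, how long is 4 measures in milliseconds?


Working:
Quarter-note beat duration = 60000 / 73 ms
Beats per measure (7/4) = 7
One measure = 7 × 60000 / 73 = 420000 / 73 ms
4 measures = 4 × 420000 / 73 = 1680000 / 73
= 23013.7 ms


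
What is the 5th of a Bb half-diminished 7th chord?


Reasoning:
Half-diminished 7th chord = root + minor 3rd + diminished 5th + minor 7th
Seventh chords stack in thirds, so the letter names are B-D-F-A
Root: Bb
Minor 3rd above Bb: Db
Diminished 5th above Bb: Fb
Minor 7th above Bb: Ab
The 5th = Fb


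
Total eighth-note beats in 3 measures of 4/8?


Let's work it out.
Time signature 4/8: the bottom number 8 means the eighth note gets one count
The top number 4 means 4 eighth-note beats per measure
Total = 4 × 3 measures
= 12 eighth-note beats


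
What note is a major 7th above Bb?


Step by step:
A 7th spans 7 letter names, so from B we land on A
A major 7th = 11 semitones above Bb
Spell A at that pitch: A
= A


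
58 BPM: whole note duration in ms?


One quarter-note beat = 60000 / BPM = 60000 / 58 ms
Whole note = 4 × quarter note
Duration = 4 × 60000 / 58 = 240000 / 58
= 4137.9 ms


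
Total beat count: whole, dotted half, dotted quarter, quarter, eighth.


Working:
Beat values:
  whole = 4 beats
  dotted half = 3 beats
  dotted quarter = 1.5 beats
  quarter = 1 beat
  eighth = 0.5 beats
Sum = 4 + 3 + 1.5 + 1 + 0.5
= 10 beats


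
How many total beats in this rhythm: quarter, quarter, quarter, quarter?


Step by step:
Beat values:
  quarter = 1 beat
  quarter = 1 beat
  quarter = 1 beat
  quarter = 1 beat
Sum = 1 + 1 + 1 + 1
= 4 beats


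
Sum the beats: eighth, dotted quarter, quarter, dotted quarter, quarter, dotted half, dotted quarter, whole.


Solution.
Beat values:
  eighth = 0.5 beats
  dotted quarter = 1.5 beats
  quarter = 1 beat
  dotted quarter = 1.5 beats
  quarter = 1 beat
  dotted half = 3 beats
  dotted quarter = 1.5 beats
  whole = 4 beats
Sum = 0.5 + 1.5 + 1 + 1.5 + 1 + 3 + 1.5 + 4
= 14 beats


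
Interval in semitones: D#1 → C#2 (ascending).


Absolute semitone position = octave×12 + chromatic position
D#1: 1×12 + 3 = 15
C#2: 2×12 + 1 = 25
Difference = 25 - 15 = 10
= 10 semitones
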